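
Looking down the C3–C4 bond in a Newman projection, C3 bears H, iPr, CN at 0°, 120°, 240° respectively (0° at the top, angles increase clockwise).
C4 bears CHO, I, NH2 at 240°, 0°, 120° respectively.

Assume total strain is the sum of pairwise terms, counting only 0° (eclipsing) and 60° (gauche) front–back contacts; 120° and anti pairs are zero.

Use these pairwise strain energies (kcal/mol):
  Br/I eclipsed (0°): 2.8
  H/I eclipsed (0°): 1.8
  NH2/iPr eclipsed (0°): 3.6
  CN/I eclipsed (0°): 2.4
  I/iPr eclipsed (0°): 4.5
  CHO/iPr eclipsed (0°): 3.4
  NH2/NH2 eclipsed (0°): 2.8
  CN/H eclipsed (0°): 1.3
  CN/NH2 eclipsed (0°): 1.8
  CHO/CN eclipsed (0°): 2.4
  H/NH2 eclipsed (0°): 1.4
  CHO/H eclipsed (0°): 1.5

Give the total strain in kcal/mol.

7.8 kcal/mol

This conformer (eclipsed): H–I eclipsed, iPr–NH2 eclipsed, CN–CHO eclipsed; 1.8 + 3.6 + 2.4 = 7.8 kcal/mol.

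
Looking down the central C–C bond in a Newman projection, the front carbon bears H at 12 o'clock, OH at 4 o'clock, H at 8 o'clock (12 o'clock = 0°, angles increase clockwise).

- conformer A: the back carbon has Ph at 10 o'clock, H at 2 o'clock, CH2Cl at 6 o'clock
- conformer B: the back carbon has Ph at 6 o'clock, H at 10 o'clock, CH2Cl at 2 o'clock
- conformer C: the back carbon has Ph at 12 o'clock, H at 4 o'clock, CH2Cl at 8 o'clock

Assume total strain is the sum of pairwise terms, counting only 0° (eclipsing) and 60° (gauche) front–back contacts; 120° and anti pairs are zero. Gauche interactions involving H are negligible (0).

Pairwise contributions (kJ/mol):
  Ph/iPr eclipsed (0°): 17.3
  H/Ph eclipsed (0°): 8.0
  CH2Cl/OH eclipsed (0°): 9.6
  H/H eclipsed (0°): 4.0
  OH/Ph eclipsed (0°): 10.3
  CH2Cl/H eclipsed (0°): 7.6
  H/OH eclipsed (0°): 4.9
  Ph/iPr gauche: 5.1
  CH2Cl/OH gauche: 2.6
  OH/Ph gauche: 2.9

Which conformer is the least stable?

C

A (staggered): OH(120°)/CH2Cl(180°) gauche 2.6 → 2.6 kJ/mol.
B (staggered): OH(120°)/Ph(180°) gauche 2.9; OH(120°)/CH2Cl(60°) gauche 2.6 → 5.5 kJ/mol.
C (eclipsed): H(0°)/Ph(0°) eclipsed 8.0; OH(120°)/H(120°) eclipsed 4.9; H(240°)/CH2Cl(240°) eclipsed 7.6 → 20.5 kJ/mol.
C has the highest total (20.5 kJ/mol).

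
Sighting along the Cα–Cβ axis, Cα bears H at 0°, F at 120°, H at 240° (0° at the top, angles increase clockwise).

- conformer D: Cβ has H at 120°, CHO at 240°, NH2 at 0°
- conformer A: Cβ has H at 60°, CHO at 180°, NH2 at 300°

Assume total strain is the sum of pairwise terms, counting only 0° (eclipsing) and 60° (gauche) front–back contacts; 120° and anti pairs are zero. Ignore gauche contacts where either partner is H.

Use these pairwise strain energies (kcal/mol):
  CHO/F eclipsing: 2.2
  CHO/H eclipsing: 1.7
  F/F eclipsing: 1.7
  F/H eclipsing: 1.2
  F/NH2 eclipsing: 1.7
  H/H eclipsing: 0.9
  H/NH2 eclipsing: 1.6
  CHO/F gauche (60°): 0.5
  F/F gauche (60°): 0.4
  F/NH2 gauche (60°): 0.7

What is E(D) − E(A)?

D (eclipsed): H(0°)/NH2(0°) eclipsed 1.6; F(120°)/H(120°) eclipsed 1.2; H(240°)/CHO(240°) eclipsed 1.7 → 4.5 kcal/mol.
A (staggered): F(120°)/CHO(180°) gauche 0.5 → 0.5 kcal/mol.
E(D) − E(A) = 4.5 − 0.5 = +4.0 kcal/mol.

+4.0 kcal/mol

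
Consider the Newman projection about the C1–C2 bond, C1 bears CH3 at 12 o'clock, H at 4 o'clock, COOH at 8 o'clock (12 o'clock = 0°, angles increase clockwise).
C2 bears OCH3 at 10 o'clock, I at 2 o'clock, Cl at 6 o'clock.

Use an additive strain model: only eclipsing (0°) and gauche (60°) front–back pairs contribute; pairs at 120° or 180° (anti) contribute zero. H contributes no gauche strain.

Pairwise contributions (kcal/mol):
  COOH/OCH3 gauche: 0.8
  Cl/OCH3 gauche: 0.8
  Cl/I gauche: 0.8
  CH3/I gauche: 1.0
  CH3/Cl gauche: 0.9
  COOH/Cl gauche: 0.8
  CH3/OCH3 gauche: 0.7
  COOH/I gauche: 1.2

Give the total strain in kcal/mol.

This conformer (staggered): CH3(0°)/OCH3(300°) gauche 0.7; CH3(0°)/I(60°) gauche 1.0; COOH(240°)/OCH3(300°) gauche 0.8; COOH(240°)/Cl(180°) gauche 0.8 → 3.3 kcal/mol.

3.3 kcal/mol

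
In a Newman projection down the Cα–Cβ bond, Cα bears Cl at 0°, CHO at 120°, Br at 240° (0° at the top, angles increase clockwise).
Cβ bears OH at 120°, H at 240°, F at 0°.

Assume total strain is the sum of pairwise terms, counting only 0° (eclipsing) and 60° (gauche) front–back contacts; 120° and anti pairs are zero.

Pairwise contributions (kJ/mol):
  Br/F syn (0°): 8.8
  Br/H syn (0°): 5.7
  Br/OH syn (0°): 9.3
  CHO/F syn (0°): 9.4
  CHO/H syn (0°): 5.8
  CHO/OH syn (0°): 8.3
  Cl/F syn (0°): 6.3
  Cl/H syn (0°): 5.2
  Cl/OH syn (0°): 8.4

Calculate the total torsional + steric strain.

20.3 kJ/mol

This conformer (eclipsed): Cl–F eclipsed, CHO–OH eclipsed, Br–H eclipsed; 6.3 + 8.3 + 5.7 = 20.3 kJ/mol.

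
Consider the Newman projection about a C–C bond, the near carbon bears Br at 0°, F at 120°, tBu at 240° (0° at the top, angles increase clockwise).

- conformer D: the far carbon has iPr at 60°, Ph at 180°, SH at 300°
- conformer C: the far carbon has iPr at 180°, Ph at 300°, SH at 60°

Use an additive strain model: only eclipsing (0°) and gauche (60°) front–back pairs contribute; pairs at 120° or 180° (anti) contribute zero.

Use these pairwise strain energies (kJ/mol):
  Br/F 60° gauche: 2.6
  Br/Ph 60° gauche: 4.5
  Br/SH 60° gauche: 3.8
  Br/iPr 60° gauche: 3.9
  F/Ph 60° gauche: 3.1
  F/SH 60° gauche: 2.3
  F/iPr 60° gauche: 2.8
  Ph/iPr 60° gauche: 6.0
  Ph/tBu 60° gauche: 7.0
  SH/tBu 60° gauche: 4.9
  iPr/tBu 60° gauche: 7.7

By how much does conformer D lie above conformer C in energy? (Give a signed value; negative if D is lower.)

D (staggered): Br–iPr gauche, Br–SH gauche, F–iPr gauche, F–Ph gauche, tBu–Ph gauche, tBu–SH gauche; 3.9 + 3.8 + 2.8 + 3.1 + 7.0 + 4.9 = 25.5 kJ/mol.
C (staggered): Br–Ph gauche, Br–SH gauche, F–iPr gauche, F–SH gauche, tBu–iPr gauche, tBu–Ph gauche; 4.5 + 3.8 + 2.8 + 2.3 + 7.7 + 7.0 = 28.1 kJ/mol.
E(D) − E(C) = 25.5 − 28.1 = -2.6 kJ/mol.

-2.6 kJ/mol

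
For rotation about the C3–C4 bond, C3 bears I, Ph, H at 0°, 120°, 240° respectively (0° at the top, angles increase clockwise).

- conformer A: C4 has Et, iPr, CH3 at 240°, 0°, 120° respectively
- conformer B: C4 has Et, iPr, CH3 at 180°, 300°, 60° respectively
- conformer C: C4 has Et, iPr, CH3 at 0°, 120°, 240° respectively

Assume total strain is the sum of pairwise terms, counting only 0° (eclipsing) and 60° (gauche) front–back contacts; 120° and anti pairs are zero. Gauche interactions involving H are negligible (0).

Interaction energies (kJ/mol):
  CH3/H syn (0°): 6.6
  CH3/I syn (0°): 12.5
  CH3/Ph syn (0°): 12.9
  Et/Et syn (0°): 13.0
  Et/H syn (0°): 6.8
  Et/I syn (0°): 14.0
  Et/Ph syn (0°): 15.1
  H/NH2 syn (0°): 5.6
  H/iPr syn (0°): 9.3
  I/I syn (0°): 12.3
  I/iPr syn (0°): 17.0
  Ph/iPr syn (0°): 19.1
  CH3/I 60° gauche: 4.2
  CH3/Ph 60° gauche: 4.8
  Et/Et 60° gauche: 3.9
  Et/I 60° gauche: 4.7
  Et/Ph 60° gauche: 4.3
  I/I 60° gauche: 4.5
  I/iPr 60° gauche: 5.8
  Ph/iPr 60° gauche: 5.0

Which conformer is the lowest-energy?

A (eclipsed): I–iPr eclipsed, Ph–CH3 eclipsed, H–Et eclipsed; 17.0 + 12.9 + 6.8 = 36.7 kJ/mol.
B (staggered): I–iPr gauche, I–CH3 gauche, Ph–Et gauche, Ph–CH3 gauche; 5.8 + 4.2 + 4.3 + 4.8 = 19.1 kJ/mol.
C (eclipsed): I–Et eclipsed, Ph–iPr eclipsed, H–CH3 eclipsed; 14.0 + 19.1 + 6.6 = 39.7 kJ/mol.
B has the lowest total (19.1 kJ/mol).

B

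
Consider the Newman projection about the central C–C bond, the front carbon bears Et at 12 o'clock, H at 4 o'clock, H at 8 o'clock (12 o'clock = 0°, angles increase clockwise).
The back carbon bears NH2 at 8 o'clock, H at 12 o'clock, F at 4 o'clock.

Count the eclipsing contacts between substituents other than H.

Every eclipsing pair involves H, so the count is 0.

0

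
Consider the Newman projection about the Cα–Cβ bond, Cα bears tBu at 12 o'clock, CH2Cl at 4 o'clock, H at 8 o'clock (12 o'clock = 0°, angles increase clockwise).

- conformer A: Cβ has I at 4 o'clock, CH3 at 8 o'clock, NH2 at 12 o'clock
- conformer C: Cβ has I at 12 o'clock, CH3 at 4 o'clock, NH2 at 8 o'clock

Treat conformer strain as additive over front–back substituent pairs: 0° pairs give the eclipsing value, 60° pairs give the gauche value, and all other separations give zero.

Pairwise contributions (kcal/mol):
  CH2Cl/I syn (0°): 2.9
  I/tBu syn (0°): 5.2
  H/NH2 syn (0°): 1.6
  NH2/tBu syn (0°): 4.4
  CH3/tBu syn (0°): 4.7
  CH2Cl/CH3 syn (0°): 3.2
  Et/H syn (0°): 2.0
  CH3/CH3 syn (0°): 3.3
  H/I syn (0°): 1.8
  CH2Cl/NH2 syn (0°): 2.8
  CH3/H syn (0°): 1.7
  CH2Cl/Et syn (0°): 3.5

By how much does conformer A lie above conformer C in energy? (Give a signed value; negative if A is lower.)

A (eclipsed): tBu(0°)/NH2(0°) eclipsed 4.4; CH2Cl(120°)/I(120°) eclipsed 2.9; H(240°)/CH3(240°) eclipsed 1.7 → 9.0 kcal/mol.
C (eclipsed): tBu(0°)/I(0°) eclipsed 5.2; CH2Cl(120°)/CH3(120°) eclipsed 3.2; H(240°)/NH2(240°) eclipsed 1.6 → 10.0 kcal/mol.
E(A) − E(C) = 9.0 − 10.0 = -1.0 kcal/mol.

-1.0 kcal/mol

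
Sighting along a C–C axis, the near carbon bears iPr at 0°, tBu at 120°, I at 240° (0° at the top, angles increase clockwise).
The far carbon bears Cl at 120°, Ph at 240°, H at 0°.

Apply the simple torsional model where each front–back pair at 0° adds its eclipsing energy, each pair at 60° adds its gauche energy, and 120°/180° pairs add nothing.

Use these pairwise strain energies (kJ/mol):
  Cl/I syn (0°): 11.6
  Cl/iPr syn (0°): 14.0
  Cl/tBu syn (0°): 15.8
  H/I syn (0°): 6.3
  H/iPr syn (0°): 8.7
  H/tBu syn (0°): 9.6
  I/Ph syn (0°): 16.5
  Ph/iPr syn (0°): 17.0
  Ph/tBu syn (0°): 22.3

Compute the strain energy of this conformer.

This conformer (eclipsed): iPr–H eclipsed, tBu–Cl eclipsed, I–Ph eclipsed; 8.7 + 15.8 + 16.5 = 41.0 kJ/mol.

41.0 kJ/mol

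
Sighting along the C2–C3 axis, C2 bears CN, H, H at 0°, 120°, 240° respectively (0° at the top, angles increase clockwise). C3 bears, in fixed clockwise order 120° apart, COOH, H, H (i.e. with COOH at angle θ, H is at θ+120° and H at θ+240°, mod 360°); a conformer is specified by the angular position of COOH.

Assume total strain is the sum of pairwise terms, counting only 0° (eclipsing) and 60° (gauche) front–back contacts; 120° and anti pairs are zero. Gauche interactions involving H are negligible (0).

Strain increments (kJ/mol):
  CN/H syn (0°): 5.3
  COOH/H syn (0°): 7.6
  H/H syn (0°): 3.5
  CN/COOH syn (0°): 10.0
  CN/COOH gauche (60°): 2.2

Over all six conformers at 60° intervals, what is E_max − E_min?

17.0 kJ/mol

COOH at 0° (eclipsed): CN–COOH eclipsed, H–H eclipsed, H–H eclipsed; 10.0 + 3.5 + 3.5 = 17.0 kJ/mol.
COOH at 60° (staggered): CN–COOH gauche; 2.2 = 2.2 kJ/mol.
COOH at 120° (eclipsed): CN–H eclipsed, H–COOH eclipsed, H–H eclipsed; 5.3 + 7.6 + 3.5 = 16.4 kJ/mol.
COOH at 180° (staggered): no non-H gauche contacts → 0.0 kJ/mol.
COOH at 240° (eclipsed): CN–H eclipsed, H–H eclipsed, H–COOH eclipsed; 5.3 + 3.5 + 7.6 = 16.4 kJ/mol.
COOH at 300° (staggered): CN–COOH gauche; 2.2 = 2.2 kJ/mol.
Max at 0° (17.0 kJ/mol), min at 180° (0.0 kJ/mol); barrier = 17.0 kJ/mol.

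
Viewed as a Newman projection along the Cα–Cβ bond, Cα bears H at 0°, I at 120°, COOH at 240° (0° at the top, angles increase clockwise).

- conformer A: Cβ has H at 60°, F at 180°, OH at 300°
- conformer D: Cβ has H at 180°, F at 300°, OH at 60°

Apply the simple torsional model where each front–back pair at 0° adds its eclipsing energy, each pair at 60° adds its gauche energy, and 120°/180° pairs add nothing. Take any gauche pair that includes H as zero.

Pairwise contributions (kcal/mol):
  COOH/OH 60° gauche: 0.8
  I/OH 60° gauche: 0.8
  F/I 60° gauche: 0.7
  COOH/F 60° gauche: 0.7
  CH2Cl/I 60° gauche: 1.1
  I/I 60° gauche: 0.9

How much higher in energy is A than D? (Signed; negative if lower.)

+0.7 kcal/mol

A (staggered): I–F gauche, COOH–F gauche, COOH–OH gauche; 0.7 + 0.7 + 0.8 = 2.2 kcal/mol.
D (staggered): I–OH gauche, COOH–F gauche; 0.8 + 0.7 = 1.5 kcal/mol.
E(A) − E(D) = 2.2 − 1.5 = +0.7 kcal/mol.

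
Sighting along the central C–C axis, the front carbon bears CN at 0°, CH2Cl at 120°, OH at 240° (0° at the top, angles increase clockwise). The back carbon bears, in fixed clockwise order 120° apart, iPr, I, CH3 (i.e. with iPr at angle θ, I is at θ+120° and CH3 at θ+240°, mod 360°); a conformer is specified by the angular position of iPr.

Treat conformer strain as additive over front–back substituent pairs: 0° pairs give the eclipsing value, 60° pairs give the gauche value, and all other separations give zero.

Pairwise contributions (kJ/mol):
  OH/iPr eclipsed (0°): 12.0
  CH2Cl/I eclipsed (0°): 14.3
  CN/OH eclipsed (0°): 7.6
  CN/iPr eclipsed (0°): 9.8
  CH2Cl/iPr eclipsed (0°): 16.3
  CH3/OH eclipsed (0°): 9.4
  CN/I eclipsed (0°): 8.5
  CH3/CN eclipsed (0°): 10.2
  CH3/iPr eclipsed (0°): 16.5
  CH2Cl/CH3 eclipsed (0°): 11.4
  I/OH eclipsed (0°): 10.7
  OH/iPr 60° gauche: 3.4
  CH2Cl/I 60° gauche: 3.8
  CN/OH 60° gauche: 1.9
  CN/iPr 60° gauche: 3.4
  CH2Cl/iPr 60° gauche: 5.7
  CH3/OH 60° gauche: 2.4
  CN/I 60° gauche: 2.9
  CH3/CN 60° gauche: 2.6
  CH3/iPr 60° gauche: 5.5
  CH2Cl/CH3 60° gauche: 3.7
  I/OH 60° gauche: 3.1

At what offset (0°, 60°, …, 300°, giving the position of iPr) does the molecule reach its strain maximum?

120°

iPr at 0° (eclipsed): CN(0°)/iPr(0°) eclipsed 9.8; CH2Cl(120°)/I(120°) eclipsed 14.3; OH(240°)/CH3(240°) eclipsed 9.4 → 33.5 kJ/mol.
iPr at 60° (staggered): CN(0°)/iPr(60°) gauche 3.4; CN(0°)/CH3(300°) gauche 2.6; CH2Cl(120°)/iPr(60°) gauche 5.7; CH2Cl(120°)/I(180°) gauche 3.8; OH(240°)/I(180°) gauche 3.1; OH(240°)/CH3(300°) gauche 2.4 → 21.0 kJ/mol.
iPr at 120° (eclipsed): CN(0°)/CH3(0°) eclipsed 10.2; CH2Cl(120°)/iPr(120°) eclipsed 16.3; OH(240°)/I(240°) eclipsed 10.7 → 37.2 kJ/mol.
iPr at 180° (staggered): CN(0°)/I(300°) gauche 2.9; CN(0°)/CH3(60°) gauche 2.6; CH2Cl(120°)/iPr(180°) gauche 5.7; CH2Cl(120°)/CH3(60°) gauche 3.7; OH(240°)/iPr(180°) gauche 3.4; OH(240°)/I(300°) gauche 3.1 → 21.4 kJ/mol.
iPr at 240° (eclipsed): CN(0°)/I(0°) eclipsed 8.5; CH2Cl(120°)/CH3(120°) eclipsed 11.4; OH(240°)/iPr(240°) eclipsed 12.0 → 31.9 kJ/mol.
iPr at 300° (staggered): CN(0°)/iPr(300°) gauche 3.4; CN(0°)/I(60°) gauche 2.9; CH2Cl(120°)/I(60°) gauche 3.8; CH2Cl(120°)/CH3(180°) gauche 3.7; OH(240°)/iPr(300°) gauche 3.4; OH(240°)/CH3(180°) gauche 2.4 → 19.6 kJ/mol.
The maximum (37.2 kJ/mol) occurs with iPr at 120°.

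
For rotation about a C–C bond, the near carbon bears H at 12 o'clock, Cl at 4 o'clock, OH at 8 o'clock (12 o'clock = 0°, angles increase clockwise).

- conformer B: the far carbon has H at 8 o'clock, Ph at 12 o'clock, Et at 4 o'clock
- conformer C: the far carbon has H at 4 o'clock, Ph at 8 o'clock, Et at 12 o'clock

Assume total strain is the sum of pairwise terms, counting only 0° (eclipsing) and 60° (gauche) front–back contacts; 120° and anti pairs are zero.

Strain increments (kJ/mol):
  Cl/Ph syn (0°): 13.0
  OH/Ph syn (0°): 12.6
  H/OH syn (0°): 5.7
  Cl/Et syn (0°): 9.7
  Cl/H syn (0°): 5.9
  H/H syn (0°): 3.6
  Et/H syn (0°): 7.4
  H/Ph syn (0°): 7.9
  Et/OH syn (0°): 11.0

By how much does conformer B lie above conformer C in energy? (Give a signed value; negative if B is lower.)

B (eclipsed): H–Ph eclipsed, Cl–Et eclipsed, OH–H eclipsed; 7.9 + 9.7 + 5.7 = 23.3 kJ/mol.
C (eclipsed): H–Et eclipsed, Cl–H eclipsed, OH–Ph eclipsed; 7.4 + 5.9 + 12.6 = 25.9 kJ/mol.
E(B) − E(C) = 23.3 − 25.9 = -2.6 kJ/mol.

-2.6 kJ/mol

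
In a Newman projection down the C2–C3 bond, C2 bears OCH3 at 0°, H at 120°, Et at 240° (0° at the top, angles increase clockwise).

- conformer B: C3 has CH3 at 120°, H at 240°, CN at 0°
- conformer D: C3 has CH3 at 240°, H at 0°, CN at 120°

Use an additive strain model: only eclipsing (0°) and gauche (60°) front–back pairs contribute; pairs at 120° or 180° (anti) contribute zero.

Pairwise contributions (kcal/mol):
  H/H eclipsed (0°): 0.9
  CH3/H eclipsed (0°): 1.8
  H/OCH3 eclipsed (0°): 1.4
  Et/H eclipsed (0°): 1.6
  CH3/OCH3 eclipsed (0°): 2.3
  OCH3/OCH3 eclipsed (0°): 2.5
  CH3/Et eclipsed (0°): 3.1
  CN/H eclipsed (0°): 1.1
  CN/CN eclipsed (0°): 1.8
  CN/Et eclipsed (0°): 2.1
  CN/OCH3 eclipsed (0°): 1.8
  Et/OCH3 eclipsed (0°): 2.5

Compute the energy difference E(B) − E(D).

B (eclipsed): OCH3(0°)/CN(0°) eclipsed 1.8; H(120°)/CH3(120°) eclipsed 1.8; Et(240°)/H(240°) eclipsed 1.6 → 5.2 kcal/mol.
D (eclipsed): OCH3(0°)/H(0°) eclipsed 1.4; H(120°)/CN(120°) eclipsed 1.1; Et(240°)/CH3(240°) eclipsed 3.1 → 5.6 kcal/mol.
E(B) − E(D) = 5.2 − 5.6 = -0.4 kcal/mol.

-0.4 kcal/mol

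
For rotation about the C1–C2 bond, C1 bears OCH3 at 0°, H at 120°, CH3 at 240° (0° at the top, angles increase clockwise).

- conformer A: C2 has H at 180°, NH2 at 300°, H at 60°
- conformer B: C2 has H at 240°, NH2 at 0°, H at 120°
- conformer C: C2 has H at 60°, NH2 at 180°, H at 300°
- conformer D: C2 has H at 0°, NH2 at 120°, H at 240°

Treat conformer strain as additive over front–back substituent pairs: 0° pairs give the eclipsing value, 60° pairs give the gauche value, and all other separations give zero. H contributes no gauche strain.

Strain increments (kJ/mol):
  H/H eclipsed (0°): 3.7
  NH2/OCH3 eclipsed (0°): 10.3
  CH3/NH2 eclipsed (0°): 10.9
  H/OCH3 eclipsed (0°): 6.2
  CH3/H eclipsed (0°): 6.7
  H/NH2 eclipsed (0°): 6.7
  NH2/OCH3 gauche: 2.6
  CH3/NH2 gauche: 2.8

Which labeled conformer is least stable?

B

A is staggered. OCH3 at 0° is gauche with NH2 at 300° (2.6); CH3 at 240° is gauche with NH2 at 300° (2.8). Total 5.4 kJ/mol.
B is eclipsed. OCH3 at 0° is eclipsed with NH2 at 0° (10.3); H at 120° is eclipsed with H at 120° (3.7); CH3 at 240° is eclipsed with H at 240° (6.7). Total 20.7 kJ/mol.
C is staggered. CH3 at 240° is gauche with NH2 at 180° (2.8). Total 2.8 kJ/mol.
D is eclipsed. OCH3 at 0° is eclipsed with H at 0° (6.2); H at 120° is eclipsed with NH2 at 120° (6.7); CH3 at 240° is eclipsed with H at 240° (6.7). Total 19.6 kJ/mol.
B has the highest total (20.7 kJ/mol).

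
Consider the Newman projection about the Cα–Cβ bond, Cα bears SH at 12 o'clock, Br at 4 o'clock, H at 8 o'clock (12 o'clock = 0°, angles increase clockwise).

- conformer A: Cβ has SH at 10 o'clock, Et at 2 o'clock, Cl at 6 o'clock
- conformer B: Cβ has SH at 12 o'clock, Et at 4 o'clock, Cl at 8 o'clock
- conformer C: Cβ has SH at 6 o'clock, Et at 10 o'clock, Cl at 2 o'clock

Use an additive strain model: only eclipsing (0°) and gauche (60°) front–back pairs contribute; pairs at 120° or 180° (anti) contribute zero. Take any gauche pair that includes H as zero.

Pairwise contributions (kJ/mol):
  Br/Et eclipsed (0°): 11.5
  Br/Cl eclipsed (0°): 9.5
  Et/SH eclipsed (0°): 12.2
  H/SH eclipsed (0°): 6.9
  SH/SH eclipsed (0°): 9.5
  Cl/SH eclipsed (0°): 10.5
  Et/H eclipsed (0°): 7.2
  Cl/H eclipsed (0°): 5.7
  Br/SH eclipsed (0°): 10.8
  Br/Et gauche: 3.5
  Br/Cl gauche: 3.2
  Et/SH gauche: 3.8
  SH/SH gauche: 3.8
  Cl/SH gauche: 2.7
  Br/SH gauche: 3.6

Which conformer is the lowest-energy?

A is staggered. SH at 0° is gauche with SH at 300° (3.8); SH at 0° is gauche with Et at 60° (3.8); Br at 120° is gauche with Et at 60° (3.5); Br at 120° is gauche with Cl at 180° (3.2). Total 14.3 kJ/mol.
B is eclipsed. SH at 0° is eclipsed with SH at 0° (9.5); Br at 120° is eclipsed with Et at 120° (11.5); H at 240° is eclipsed with Cl at 240° (5.7). Total 26.7 kJ/mol.
C is staggered. SH at 0° is gauche with Et at 300° (3.8); SH at 0° is gauche with Cl at 60° (2.7); Br at 120° is gauche with SH at 180° (3.6); Br at 120° is gauche with Cl at 60° (3.2). Total 13.3 kJ/mol.
C has the lowest total (13.3 kJ/mol).

C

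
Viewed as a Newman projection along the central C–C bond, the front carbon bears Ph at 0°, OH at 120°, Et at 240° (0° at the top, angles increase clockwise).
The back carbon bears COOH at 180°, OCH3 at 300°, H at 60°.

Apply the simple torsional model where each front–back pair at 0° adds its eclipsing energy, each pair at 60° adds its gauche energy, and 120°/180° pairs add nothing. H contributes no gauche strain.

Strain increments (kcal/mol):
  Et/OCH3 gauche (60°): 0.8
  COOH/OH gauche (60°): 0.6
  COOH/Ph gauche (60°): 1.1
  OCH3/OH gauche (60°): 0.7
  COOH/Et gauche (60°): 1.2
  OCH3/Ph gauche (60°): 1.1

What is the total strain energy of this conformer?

This conformer (staggered): Ph(0°)/OCH3(300°) gauche 1.1; OH(120°)/COOH(180°) gauche 0.6; Et(240°)/COOH(180°) gauche 1.2; Et(240°)/OCH3(300°) gauche 0.8 → 3.7 kcal/mol.

3.7 kcal/mol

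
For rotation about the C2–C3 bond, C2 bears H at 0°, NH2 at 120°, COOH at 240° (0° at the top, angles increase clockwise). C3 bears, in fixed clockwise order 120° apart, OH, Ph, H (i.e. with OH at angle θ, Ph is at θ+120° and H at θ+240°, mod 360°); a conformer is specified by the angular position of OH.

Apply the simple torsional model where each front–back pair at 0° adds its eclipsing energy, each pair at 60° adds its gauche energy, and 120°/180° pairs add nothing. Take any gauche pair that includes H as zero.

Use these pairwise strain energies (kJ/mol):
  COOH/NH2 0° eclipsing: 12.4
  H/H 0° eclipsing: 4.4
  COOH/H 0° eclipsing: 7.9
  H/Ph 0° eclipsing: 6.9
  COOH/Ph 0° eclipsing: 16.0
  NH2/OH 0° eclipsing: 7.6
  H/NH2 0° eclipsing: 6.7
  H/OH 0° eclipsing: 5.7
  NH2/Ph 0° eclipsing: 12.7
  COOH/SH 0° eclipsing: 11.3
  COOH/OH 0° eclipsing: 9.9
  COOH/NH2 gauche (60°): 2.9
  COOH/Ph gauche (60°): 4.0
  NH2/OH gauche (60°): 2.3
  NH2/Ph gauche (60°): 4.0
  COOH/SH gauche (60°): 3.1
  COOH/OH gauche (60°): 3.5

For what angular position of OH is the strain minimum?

OH at 0° is eclipsed. H at 0° is eclipsed with OH at 0° (5.7); NH2 at 120° is eclipsed with Ph at 120° (12.7); COOH at 240° is eclipsed with H at 240° (7.9). Total 26.3 kJ/mol.
OH at 60° is staggered. NH2 at 120° is gauche with OH at 60° (2.3); NH2 at 120° is gauche with Ph at 180° (4.0); COOH at 240° is gauche with Ph at 180° (4.0). Total 10.3 kJ/mol.
OH at 120° is eclipsed. H at 0° is eclipsed with H at 0° (4.4); NH2 at 120° is eclipsed with OH at 120° (7.6); COOH at 240° is eclipsed with Ph at 240° (16.0). Total 28.0 kJ/mol.
OH at 180° is staggered. NH2 at 120° is gauche with OH at 180° (2.3); COOH at 240° is gauche with OH at 180° (3.5); COOH at 240° is gauche with Ph at 300° (4.0). Total 9.8 kJ/mol.
OH at 240° is eclipsed. H at 0° is eclipsed with Ph at 0° (6.9); NH2 at 120° is eclipsed with H at 120° (6.7); COOH at 240° is eclipsed with OH at 240° (9.9). Total 23.5 kJ/mol.
OH at 300° is staggered. NH2 at 120° is gauche with Ph at 60° (4.0); COOH at 240° is gauche with OH at 300° (3.5). Total 7.5 kJ/mol.
The minimum (7.5 kJ/mol) occurs with OH at 300°.

300°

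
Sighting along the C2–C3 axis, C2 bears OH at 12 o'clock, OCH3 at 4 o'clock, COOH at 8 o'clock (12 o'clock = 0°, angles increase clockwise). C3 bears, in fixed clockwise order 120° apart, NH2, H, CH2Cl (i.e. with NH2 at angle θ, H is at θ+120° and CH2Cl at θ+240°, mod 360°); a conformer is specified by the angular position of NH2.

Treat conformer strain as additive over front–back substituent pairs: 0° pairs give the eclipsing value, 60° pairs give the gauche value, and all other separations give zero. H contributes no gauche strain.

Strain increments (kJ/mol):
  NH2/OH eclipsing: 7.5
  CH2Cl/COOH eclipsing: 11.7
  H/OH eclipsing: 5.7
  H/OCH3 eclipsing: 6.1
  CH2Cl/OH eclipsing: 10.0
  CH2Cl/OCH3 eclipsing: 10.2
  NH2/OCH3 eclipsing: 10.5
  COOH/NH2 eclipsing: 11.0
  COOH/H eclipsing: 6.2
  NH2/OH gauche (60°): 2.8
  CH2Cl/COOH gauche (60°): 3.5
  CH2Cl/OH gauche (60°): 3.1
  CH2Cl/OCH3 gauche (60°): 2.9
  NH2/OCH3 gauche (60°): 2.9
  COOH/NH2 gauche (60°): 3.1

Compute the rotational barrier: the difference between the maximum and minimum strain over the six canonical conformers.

NH2 at 0° (eclipsed): OH–NH2 eclipsed, OCH3–H eclipsed, COOH–CH2Cl eclipsed; 7.5 + 6.1 + 11.7 = 25.3 kJ/mol.
NH2 at 60° (staggered): OH–NH2 gauche, OH–CH2Cl gauche, OCH3–NH2 gauche, COOH–CH2Cl gauche; 2.8 + 3.1 + 2.9 + 3.5 = 12.3 kJ/mol.
NH2 at 120° (eclipsed): OH–CH2Cl eclipsed, OCH3–NH2 eclipsed, COOH–H eclipsed; 10.0 + 10.5 + 6.2 = 26.7 kJ/mol.
NH2 at 180° (staggered): OH–CH2Cl gauche, OCH3–NH2 gauche, OCH3–CH2Cl gauche, COOH–NH2 gauche; 3.1 + 2.9 + 2.9 + 3.1 = 12.0 kJ/mol.
NH2 at 240° (eclipsed): OH–H eclipsed, OCH3–CH2Cl eclipsed, COOH–NH2 eclipsed; 5.7 + 10.2 + 11.0 = 26.9 kJ/mol.
NH2 at 300° (staggered): OH–NH2 gauche, OCH3–CH2Cl gauche, COOH–NH2 gauche, COOH–CH2Cl gauche; 2.8 + 2.9 + 3.1 + 3.5 = 12.3 kJ/mol.
Max at 240° (26.9 kJ/mol), min at 180° (12.0 kJ/mol); barrier = 14.9 kJ/mol.

14.9 kJ/mol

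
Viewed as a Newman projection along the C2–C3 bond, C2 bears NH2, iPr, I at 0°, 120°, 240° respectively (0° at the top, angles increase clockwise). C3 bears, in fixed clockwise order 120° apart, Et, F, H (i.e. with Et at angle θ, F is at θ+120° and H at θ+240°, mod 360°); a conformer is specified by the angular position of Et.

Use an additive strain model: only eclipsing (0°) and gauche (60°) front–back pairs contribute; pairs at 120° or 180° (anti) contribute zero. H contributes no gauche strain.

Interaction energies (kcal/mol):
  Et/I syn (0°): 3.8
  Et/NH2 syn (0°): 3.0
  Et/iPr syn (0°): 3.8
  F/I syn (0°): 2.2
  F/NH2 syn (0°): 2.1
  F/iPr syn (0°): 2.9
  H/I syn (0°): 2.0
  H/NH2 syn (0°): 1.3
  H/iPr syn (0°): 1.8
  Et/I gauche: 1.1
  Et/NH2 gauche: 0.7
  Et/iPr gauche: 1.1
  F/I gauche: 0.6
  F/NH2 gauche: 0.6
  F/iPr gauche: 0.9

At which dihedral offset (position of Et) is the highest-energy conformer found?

Et at 0° (eclipsed): NH2–Et eclipsed, iPr–F eclipsed, I–H eclipsed; 3.0 + 2.9 + 2.0 = 7.9 kcal/mol.
Et at 60° (staggered): NH2–Et gauche, iPr–Et gauche, iPr–F gauche, I–F gauche; 0.7 + 1.1 + 0.9 + 0.6 = 3.3 kcal/mol.
Et at 120° (eclipsed): NH2–H eclipsed, iPr–Et eclipsed, I–F eclipsed; 1.3 + 3.8 + 2.2 = 7.3 kcal/mol.
Et at 180° (staggered): NH2–F gauche, iPr–Et gauche, I–Et gauche, I–F gauche; 0.6 + 1.1 + 1.1 + 0.6 = 3.4 kcal/mol.
Et at 240° (eclipsed): NH2–F eclipsed, iPr–H eclipsed, I–Et eclipsed; 2.1 + 1.8 + 3.8 = 7.7 kcal/mol.
Et at 300° (staggered): NH2–Et gauche, NH2–F gauche, iPr–F gauche, I–Et gauche; 0.7 + 0.6 + 0.9 + 1.1 = 3.3 kcal/mol.
The maximum (7.9 kcal/mol) occurs with Et at 0°.

0°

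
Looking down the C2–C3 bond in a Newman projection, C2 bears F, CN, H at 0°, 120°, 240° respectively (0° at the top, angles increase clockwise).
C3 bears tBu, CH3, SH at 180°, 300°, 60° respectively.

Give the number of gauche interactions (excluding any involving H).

Non-H gauche pairs: F(0°)/CH3(300°); F(0°)/SH(60°); CN(120°)/tBu(180°); CN(120°)/SH(60°) — 4 interactions.

4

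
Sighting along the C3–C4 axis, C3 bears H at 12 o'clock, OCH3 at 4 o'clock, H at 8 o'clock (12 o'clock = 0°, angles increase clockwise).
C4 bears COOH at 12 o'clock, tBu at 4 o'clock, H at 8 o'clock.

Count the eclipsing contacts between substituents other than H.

1

Non-H eclipsing pairs: OCH3(120°)/tBu(120°) — 1 interaction.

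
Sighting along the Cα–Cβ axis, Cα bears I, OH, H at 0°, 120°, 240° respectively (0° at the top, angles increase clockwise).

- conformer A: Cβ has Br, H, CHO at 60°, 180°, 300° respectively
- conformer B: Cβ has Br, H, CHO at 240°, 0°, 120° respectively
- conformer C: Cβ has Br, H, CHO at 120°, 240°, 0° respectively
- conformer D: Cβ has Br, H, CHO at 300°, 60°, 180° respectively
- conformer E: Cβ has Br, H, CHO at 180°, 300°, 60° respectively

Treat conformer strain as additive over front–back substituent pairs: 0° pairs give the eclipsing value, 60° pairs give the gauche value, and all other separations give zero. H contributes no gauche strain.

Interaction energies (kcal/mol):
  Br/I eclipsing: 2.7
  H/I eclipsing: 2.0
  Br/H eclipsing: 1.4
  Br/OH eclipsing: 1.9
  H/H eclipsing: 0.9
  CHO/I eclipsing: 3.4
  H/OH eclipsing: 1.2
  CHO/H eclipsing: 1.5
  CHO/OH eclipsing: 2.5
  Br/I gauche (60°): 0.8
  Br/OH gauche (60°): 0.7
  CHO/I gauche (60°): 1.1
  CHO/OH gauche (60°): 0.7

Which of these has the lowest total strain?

D

A (staggered): I–Br gauche, I–CHO gauche, OH–Br gauche; 0.8 + 1.1 + 0.7 = 2.6 kcal/mol.
B (eclipsed): I–H eclipsed, OH–CHO eclipsed, H–Br eclipsed; 2.0 + 2.5 + 1.4 = 5.9 kcal/mol.
C (eclipsed): I–CHO eclipsed, OH–Br eclipsed, H–H eclipsed; 3.4 + 1.9 + 0.9 = 6.2 kcal/mol.
D (staggered): I–Br gauche, OH–CHO gauche; 0.8 + 0.7 = 1.5 kcal/mol.
E (staggered): I–CHO gauche, OH–Br gauche, OH–CHO gauche; 1.1 + 0.7 + 0.7 = 2.5 kcal/mol.
D has the lowest total (1.5 kcal/mol).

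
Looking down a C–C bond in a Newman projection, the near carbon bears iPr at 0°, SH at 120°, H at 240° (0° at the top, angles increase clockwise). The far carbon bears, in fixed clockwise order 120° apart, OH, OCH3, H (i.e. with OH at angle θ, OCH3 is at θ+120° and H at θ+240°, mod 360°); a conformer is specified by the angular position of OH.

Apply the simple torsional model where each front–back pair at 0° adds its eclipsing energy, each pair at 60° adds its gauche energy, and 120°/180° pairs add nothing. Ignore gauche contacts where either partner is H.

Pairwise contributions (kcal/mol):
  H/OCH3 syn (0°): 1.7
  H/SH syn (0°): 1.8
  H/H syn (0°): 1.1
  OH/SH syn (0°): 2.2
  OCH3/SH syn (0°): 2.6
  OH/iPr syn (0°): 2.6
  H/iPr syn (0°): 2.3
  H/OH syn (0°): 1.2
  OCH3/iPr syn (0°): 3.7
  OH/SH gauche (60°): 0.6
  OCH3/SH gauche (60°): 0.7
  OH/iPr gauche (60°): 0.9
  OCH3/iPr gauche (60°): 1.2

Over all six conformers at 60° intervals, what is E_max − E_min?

OH at 0° (eclipsed): iPr(0°)/OH(0°) eclipsed 2.6; SH(120°)/OCH3(120°) eclipsed 2.6; H(240°)/H(240°) eclipsed 1.1 → 6.3 kcal/mol.
OH at 60° (staggered): iPr(0°)/OH(60°) gauche 0.9; SH(120°)/OH(60°) gauche 0.6; SH(120°)/OCH3(180°) gauche 0.7 → 2.2 kcal/mol.
OH at 120° (eclipsed): iPr(0°)/H(0°) eclipsed 2.3; SH(120°)/OH(120°) eclipsed 2.2; H(240°)/OCH3(240°) eclipsed 1.7 → 6.2 kcal/mol.
OH at 180° (staggered): iPr(0°)/OCH3(300°) gauche 1.2; SH(120°)/OH(180°) gauche 0.6 → 1.8 kcal/mol.
OH at 240° (eclipsed): iPr(0°)/OCH3(0°) eclipsed 3.7; SH(120°)/H(120°) eclipsed 1.8; H(240°)/OH(240°) eclipsed 1.2 → 6.7 kcal/mol.
OH at 300° (staggered): iPr(0°)/OH(300°) gauche 0.9; iPr(0°)/OCH3(60°) gauche 1.2; SH(120°)/OCH3(60°) gauche 0.7 → 2.8 kcal/mol.
Max at 240° (6.7 kcal/mol), min at 180° (1.8 kcal/mol); barrier = 4.9 kcal/mol.

4.9 kcal/mol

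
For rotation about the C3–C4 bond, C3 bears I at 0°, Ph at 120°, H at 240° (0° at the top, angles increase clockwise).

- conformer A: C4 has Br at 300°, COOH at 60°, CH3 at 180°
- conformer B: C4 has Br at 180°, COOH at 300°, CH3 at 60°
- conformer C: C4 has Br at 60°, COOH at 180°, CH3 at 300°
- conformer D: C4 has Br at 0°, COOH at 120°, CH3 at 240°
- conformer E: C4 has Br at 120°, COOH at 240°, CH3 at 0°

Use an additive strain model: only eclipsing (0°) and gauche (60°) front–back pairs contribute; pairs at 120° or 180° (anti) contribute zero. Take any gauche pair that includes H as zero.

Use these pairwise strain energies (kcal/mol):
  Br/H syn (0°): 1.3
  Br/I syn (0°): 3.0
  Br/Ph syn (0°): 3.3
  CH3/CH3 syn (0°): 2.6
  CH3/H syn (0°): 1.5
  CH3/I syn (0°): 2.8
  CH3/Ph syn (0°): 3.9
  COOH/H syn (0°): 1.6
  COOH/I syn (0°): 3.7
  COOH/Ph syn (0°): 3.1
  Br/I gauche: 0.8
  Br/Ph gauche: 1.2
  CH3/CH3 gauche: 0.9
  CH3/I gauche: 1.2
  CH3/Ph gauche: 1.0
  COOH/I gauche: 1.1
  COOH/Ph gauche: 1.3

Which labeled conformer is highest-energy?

E

A is staggered. I at 0° is gauche with Br at 300° (0.8); I at 0° is gauche with COOH at 60° (1.1); Ph at 120° is gauche with COOH at 60° (1.3); Ph at 120° is gauche with CH3 at 180° (1.0). Total 4.2 kcal/mol.
B is staggered. I at 0° is gauche with COOH at 300° (1.1); I at 0° is gauche with CH3 at 60° (1.2); Ph at 120° is gauche with Br at 180° (1.2); Ph at 120° is gauche with CH3 at 60° (1.0). Total 4.5 kcal/mol.
C is staggered. I at 0° is gauche with Br at 60° (0.8); I at 0° is gauche with CH3 at 300° (1.2); Ph at 120° is gauche with Br at 60° (1.2); Ph at 120° is gauche with COOH at 180° (1.3). Total 4.5 kcal/mol.
D is eclipsed. I at 0° is eclipsed with Br at 0° (3.0); Ph at 120° is eclipsed with COOH at 120° (3.1); H at 240° is eclipsed with CH3 at 240° (1.5). Total 7.6 kcal/mol.
E is eclipsed. I at 0° is eclipsed with CH3 at 0° (2.8); Ph at 120° is eclipsed with Br at 120° (3.3); H at 240° is eclipsed with COOH at 240° (1.6). Total 7.7 kcal/mol.
E has the highest total (7.7 kcal/mol).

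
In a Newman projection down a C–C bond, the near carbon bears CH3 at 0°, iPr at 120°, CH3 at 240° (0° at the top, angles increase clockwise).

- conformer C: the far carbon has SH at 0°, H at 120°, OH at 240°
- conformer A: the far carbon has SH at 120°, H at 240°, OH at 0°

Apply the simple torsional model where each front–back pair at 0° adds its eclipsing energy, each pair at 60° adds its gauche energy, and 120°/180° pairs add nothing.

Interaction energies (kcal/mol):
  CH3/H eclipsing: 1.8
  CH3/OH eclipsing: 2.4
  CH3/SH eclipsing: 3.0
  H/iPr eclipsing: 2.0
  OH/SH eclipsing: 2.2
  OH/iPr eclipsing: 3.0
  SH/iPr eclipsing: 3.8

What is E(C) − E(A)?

-0.6 kcal/mol

C (eclipsed): CH3(0°)/SH(0°) eclipsed 3.0; iPr(120°)/H(120°) eclipsed 2.0; CH3(240°)/OH(240°) eclipsed 2.4 → 7.4 kcal/mol.
A (eclipsed): CH3(0°)/OH(0°) eclipsed 2.4; iPr(120°)/SH(120°) eclipsed 3.8; CH3(240°)/H(240°) eclipsed 1.8 → 8.0 kcal/mol.
E(C) − E(A) = 7.4 − 8.0 = -0.6 kcal/mol.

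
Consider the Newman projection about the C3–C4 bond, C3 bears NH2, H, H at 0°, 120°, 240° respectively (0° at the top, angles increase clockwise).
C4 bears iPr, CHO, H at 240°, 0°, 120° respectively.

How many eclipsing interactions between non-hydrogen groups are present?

Non-H eclipsing pairs: NH2(0°)/CHO(0°) — 1 interaction.

1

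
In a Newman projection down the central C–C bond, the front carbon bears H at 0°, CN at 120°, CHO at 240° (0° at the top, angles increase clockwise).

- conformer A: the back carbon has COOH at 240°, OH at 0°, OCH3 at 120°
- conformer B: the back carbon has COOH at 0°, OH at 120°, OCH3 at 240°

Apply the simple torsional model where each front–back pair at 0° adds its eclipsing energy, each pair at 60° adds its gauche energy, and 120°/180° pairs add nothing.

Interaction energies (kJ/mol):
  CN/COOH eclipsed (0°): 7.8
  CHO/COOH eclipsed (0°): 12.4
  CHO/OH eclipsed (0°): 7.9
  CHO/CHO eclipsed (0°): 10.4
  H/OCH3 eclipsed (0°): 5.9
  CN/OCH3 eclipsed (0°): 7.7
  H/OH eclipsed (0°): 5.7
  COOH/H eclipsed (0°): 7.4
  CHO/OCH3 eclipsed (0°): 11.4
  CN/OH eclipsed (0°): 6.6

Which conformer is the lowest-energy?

B

A is eclipsed. H at 0° is eclipsed with OH at 0° (5.7); CN at 120° is eclipsed with OCH3 at 120° (7.7); CHO at 240° is eclipsed with COOH at 240° (12.4). Total 25.8 kJ/mol.
B is eclipsed. H at 0° is eclipsed with COOH at 0° (7.4); CN at 120° is eclipsed with OH at 120° (6.6); CHO at 240° is eclipsed with OCH3 at 240° (11.4). Total 25.4 kJ/mol.
B has the lowest total (25.4 kJ/mol).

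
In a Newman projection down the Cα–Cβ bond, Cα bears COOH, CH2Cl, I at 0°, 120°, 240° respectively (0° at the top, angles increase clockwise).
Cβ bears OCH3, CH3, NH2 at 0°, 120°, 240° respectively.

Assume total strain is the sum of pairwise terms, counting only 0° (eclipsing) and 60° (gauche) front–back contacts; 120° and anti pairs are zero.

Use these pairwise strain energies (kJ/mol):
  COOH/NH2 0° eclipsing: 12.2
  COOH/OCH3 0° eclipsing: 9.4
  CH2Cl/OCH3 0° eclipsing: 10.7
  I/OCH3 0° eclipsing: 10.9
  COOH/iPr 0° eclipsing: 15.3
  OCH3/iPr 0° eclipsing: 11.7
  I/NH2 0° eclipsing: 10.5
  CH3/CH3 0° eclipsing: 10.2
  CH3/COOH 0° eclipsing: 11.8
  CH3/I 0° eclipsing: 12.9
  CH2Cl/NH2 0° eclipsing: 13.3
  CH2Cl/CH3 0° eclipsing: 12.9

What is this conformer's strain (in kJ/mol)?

32.8 kJ/mol

This conformer is eclipsed. COOH at 0° is eclipsed with OCH3 at 0° (9.4); CH2Cl at 120° is eclipsed with CH3 at 120° (12.9); I at 240° is eclipsed with NH2 at 240° (10.5). Total 32.8 kJ/mol.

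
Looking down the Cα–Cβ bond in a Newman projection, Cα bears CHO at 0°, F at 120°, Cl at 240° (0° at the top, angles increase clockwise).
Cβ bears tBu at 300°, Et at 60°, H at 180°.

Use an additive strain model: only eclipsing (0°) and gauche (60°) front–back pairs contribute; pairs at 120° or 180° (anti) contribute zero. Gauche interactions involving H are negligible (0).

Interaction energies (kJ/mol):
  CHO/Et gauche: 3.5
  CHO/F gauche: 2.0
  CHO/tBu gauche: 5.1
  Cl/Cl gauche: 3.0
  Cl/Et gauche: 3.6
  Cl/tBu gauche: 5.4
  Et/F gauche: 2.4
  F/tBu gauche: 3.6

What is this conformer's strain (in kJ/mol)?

This conformer (staggered): CHO–tBu gauche, CHO–Et gauche, F–Et gauche, Cl–tBu gauche; 5.1 + 3.5 + 2.4 + 5.4 = 16.4 kJ/mol.

16.4 kJ/mol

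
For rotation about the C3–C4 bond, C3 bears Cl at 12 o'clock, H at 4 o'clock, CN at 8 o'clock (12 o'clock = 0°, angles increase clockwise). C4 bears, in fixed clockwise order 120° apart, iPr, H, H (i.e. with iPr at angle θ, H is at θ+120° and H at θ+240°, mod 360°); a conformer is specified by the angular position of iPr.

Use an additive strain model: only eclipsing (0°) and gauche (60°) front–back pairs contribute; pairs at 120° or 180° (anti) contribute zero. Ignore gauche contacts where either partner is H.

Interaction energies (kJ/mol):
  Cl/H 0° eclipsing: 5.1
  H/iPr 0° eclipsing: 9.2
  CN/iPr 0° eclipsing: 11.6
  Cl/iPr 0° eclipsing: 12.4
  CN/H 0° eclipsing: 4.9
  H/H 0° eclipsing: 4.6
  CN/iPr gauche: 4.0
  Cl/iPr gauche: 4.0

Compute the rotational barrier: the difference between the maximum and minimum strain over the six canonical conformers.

17.9 kJ/mol

iPr at 0° (eclipsed): Cl(0°)/iPr(0°) eclipsed 12.4; H(120°)/H(120°) eclipsed 4.6; CN(240°)/H(240°) eclipsed 4.9 → 21.9 kJ/mol.
iPr at 60° (staggered): Cl(0°)/iPr(60°) gauche 4.0 → 4.0 kJ/mol.
iPr at 120° (eclipsed): Cl(0°)/H(0°) eclipsed 5.1; H(120°)/iPr(120°) eclipsed 9.2; CN(240°)/H(240°) eclipsed 4.9 → 19.2 kJ/mol.
iPr at 180° (staggered): CN(240°)/iPr(180°) gauche 4.0 → 4.0 kJ/mol.
iPr at 240° (eclipsed): Cl(0°)/H(0°) eclipsed 5.1; H(120°)/H(120°) eclipsed 4.6; CN(240°)/iPr(240°) eclipsed 11.6 → 21.3 kJ/mol.
iPr at 300° (staggered): Cl(0°)/iPr(300°) gauche 4.0; CN(240°)/iPr(300°) gauche 4.0 → 8.0 kJ/mol.
Max at 0° (21.9 kJ/mol), min at 60° (4.0 kJ/mol); barrier = 17.9 kJ/mol.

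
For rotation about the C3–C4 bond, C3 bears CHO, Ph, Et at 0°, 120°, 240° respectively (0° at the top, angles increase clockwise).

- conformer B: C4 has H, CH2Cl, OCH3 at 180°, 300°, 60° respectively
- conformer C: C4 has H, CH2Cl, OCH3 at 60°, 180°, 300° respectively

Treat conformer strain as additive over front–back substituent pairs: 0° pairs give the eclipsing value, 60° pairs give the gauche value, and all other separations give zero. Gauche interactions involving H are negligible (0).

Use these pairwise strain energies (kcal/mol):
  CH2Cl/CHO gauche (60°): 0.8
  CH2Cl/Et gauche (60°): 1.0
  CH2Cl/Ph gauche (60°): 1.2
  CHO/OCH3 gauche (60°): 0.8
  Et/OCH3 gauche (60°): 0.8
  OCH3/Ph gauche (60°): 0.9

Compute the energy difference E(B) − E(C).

B (staggered): CHO(0°)/CH2Cl(300°) gauche 0.8; CHO(0°)/OCH3(60°) gauche 0.8; Ph(120°)/OCH3(60°) gauche 0.9; Et(240°)/CH2Cl(300°) gauche 1.0 → 3.5 kcal/mol.
C (staggered): CHO(0°)/OCH3(300°) gauche 0.8; Ph(120°)/CH2Cl(180°) gauche 1.2; Et(240°)/CH2Cl(180°) gauche 1.0; Et(240°)/OCH3(300°) gauche 0.8 → 3.8 kcal/mol.
E(B) − E(C) = 3.5 − 3.8 = -0.3 kcal/mol.

-0.3 kcal/mol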